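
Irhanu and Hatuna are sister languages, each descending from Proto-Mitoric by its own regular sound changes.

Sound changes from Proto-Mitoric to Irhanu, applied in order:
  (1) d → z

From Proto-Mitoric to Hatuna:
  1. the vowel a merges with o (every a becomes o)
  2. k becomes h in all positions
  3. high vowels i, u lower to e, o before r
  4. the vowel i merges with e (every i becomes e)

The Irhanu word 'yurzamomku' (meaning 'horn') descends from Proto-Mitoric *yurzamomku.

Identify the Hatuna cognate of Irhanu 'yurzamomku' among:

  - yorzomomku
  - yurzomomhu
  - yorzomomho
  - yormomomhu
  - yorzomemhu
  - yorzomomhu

Hatuna: start from *yurzamomku.
  rule 1 (vowel merger): yurzamomku → yurzomomku
  rule 2 (unconditioned shift): yurzomomku → yurzomomhu
  rule 3 (pre-rhotic lowering): yurzomomhu → yorzomomhu
  rule 4: no change — yorzomomhu
  ⇒ Hatuna yorzomomhu
Only 'yorzomomhu' matches the regular Hatuna development of *yurzamomku.

yorzomomhu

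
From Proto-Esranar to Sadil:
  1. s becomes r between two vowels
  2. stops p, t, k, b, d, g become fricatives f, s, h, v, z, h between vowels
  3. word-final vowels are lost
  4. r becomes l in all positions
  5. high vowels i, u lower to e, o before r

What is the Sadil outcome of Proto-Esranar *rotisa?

losil

Sadil: *rotisa > rotira > rosira > rosir > losil  (by rhotacism, intervocalic lenition, apocope, unconditioned shift)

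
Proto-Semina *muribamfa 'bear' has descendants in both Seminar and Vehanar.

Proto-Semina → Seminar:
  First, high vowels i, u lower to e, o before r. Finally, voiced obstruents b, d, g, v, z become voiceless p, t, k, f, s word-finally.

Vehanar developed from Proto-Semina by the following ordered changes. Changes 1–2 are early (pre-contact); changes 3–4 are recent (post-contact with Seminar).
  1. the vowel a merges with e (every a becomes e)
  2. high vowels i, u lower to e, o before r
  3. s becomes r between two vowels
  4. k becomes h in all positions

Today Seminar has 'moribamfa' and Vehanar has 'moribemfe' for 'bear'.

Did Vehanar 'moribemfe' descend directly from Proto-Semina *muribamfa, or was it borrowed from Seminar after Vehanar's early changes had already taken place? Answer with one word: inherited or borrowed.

inherited

If inherited, *muribamfa would pass through all of Vehanar's changes:
Vehanar: start from *muribamfa.
  rule 1 (vowel merger): muribamfa → muribemfe
  rule 2 (pre-rhotic lowering): muribemfe → moribemfe
  rule 3: no change — moribemfe
  rule 4: no change — moribemfe
  ⇒ Vehanar moribemfe
If borrowed from Seminar 'moribamfa' after the early changes, it would undergo only the recent ones:
  rule 3 (rhotacism): no change (moribamfa)
  rule 4 (unconditioned shift): no change (moribamfa)
  ⇒ as a loan: moribamfa
Vehanar 'moribemfe' matches the inherited outcome exactly, so it is an inherited cognate, not a loan.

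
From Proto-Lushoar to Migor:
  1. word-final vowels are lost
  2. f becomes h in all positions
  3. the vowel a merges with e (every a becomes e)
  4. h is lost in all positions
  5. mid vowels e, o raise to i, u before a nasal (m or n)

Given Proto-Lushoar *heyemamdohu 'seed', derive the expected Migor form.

Migor: *heyemamdohu
  heyemamdohu → heyemamdoh   [apocope]
  heyemamdoh (rule 2 does not apply)
  heyemamdoh → heyememdoh   [vowel merger]
  heyememdoh → eyememdo   [h-loss]
  eyememdo → eyimimdo   [pre-nasal raising]
  giving Migor eyimimdo.

eyimimdo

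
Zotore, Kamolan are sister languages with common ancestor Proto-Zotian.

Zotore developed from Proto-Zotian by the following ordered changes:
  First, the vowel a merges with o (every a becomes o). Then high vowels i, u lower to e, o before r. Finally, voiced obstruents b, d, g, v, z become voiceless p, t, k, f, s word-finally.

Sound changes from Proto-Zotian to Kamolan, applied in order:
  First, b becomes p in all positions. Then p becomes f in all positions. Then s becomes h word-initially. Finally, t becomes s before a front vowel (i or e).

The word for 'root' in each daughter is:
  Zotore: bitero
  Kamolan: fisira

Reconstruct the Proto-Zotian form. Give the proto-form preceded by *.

Position 6: Zotore has o, Kamolan has a. Kamolan preserves a here (none of its changes turn any other segment into a), so the proto-segment is *a.
Position 1: Zotore has b, Kamolan has f. Zotore preserves b here (none of its changes turn any other segment into b), so the proto-segment is *b.
Verify the candidate proto-form against each daughter:
Zotore: *bitira
  bitira → bitiro   [vowel merger]
  bitiro → bitero   [pre-rhotic lowering]
  bitero (rule 3 does not apply)
  giving Zotore bitero.
Kamolan: *bitira
  bitira → pitira   [unconditioned shift]
  pitira → fitira   [unconditioned shift]
  fitira (rule 3 does not apply)
  fitira → fisira   [palatalisation]
  giving Kamolan fisira.
Only *bitira yields all of Zotore bitero, Kamolan fisira.

*bitira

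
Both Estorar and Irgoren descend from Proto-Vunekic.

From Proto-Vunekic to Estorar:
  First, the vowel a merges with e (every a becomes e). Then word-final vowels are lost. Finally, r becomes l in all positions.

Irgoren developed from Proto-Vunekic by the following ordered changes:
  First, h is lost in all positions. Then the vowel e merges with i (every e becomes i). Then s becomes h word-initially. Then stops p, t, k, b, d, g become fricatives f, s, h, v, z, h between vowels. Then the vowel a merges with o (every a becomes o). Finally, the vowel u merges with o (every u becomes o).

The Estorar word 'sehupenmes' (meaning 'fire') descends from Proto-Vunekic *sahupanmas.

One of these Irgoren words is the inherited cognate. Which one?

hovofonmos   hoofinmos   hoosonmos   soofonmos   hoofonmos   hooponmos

hoofonmos

Irgoren: start from *sahupanmas.
  rule 1 (h-loss): sahupanmas → saupanmas
  rule 2: no change — saupanmas
  rule 3 (debuccalisation): saupanmas → haupanmas
  rule 4 (intervocalic lenition): haupanmas → haufanmas
  rule 5 (vowel merger): haufanmas → houfonmos
  rule 6 (vowel merger): houfonmos → hoofonmos
  ⇒ Irgoren hoofonmos
Among the options, 'hoofonmos' alone shows every Irgoren change applied in order.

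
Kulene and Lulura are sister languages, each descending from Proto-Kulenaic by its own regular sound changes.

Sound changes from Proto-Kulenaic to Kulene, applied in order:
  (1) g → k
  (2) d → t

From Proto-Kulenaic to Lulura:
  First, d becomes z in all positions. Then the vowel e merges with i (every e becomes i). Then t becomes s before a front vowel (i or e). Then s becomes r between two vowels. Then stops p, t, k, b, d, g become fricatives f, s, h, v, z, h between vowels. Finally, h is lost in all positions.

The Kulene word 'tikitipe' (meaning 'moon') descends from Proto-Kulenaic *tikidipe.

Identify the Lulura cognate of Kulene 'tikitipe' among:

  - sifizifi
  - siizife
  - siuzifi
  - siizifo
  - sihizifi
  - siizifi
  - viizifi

siizifi

Lulura: *tikidipe
  tikidipe → tikizipe   [unconditioned shift]
  tikizipe → tikizipi   [vowel merger]
  tikizipi → sikizipi   [palatalisation]
  sikizipi (rule 4 does not apply)
  sikizipi → sihizifi   [intervocalic lenition]
  sihizifi → siizifi   [h-loss]
  giving Lulura siizifi.
Only 'siizifi' matches the regular Lulura development of *tikidipe.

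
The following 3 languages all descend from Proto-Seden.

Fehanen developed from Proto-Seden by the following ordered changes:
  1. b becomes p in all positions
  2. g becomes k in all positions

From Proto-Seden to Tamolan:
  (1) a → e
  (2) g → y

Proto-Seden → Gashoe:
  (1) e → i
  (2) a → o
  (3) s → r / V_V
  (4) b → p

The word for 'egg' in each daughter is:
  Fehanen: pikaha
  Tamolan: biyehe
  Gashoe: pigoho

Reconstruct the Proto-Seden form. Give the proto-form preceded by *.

Position 4: Fehanen has a, Tamolan has e, Gashoe has o. Fehanen preserves a here (none of its changes turn any other segment into a), so the proto-segment is *a.
Position 3: Fehanen has k, Tamolan has y, Gashoe has g. Gashoe preserves g here (none of its changes turn any other segment into g), so the proto-segment is *g.
Position 1: Fehanen has p, Tamolan has b, Gashoe has p. Tamolan preserves b here (none of its changes turn any other segment into b), so the proto-segment is *b.
Continuing position by position gives *bigaha; check it forward:
Fehanen: *bigaha
  bigaha → pigaha   [unconditioned shift]
  pigaha → pikaha   [unconditioned shift]
  giving Fehanen pikaha.
Tamolan: start from *bigaha.
  rule 1 (vowel merger): bigaha → bigehe
  rule 2 (unconditioned shift): bigehe → biyehe
  ⇒ Tamolan biyehe
Gashoe: *bigaha
  bigaha (rule 1 does not apply)
  bigaha → bigoho   [vowel merger]
  bigoho (rule 3 does not apply)
  bigoho → pigoho   [unconditioned shift]
  giving Gashoe pigoho.
No other proto-form is consistent with every reflex, so the reconstruction is *bigaha.

*bigaha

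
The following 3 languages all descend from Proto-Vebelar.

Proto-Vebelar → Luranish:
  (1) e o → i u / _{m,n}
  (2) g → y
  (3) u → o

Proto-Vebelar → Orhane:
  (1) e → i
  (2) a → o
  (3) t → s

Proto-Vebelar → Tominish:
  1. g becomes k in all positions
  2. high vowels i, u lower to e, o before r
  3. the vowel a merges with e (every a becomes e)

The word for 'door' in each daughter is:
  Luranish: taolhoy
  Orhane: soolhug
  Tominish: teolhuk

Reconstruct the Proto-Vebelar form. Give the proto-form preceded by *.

Position 1: Luranish has t, Orhane has s, Tominish has t. Luranish preserves t here (none of its changes turn any other segment into t), so the proto-segment is *t.
Position 6: Luranish has o, Orhane has u, Tominish has u. Orhane preserves u here (none of its changes turn any other segment into u), so the proto-segment is *u.
Verify the candidate proto-form against each daughter:
Luranish: *taolhug
  taolhug (rule 1 does not apply)
  taolhug → taolhuy   [unconditioned shift]
  taolhuy → taolhoy   [vowel merger]
  giving Luranish taolhoy.
Orhane: start from *taolhug.
  rule 1: no change — taolhug
  rule 2 (vowel merger): taolhug → toolhug
  rule 3 (unconditioned shift): toolhug → soolhug
  ⇒ Orhane soolhug
Tominish: *taolhug
  taolhug → taolhuk   [unconditioned shift]
  taolhuk (rule 2 does not apply)
  taolhuk → teolhuk   [vowel merger]
  giving Tominish teolhuk.
*taolhug is the unique common source.

*taolhug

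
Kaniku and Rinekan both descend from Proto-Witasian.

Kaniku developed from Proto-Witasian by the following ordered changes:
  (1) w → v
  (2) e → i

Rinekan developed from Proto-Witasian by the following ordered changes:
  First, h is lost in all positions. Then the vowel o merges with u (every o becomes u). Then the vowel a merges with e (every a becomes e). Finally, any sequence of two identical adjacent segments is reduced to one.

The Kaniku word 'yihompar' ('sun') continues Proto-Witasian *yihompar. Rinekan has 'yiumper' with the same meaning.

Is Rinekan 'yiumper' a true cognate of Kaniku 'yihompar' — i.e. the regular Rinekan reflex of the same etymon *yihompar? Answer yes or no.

Derive the expected Rinekan reflex of *yihompar:
Rinekan: start from *yihompar.
  rule 1 (h-loss): yihompar → yiompar
  rule 2 (vowel merger): yiompar → yiumpar
  rule 3 (vowel merger): yiumpar → yiumper
  rule 4: no change — yiumper
  ⇒ Rinekan yiumper
Rinekan 'yiumper' matches the regular reflex exactly, so the pair is cognate.

yes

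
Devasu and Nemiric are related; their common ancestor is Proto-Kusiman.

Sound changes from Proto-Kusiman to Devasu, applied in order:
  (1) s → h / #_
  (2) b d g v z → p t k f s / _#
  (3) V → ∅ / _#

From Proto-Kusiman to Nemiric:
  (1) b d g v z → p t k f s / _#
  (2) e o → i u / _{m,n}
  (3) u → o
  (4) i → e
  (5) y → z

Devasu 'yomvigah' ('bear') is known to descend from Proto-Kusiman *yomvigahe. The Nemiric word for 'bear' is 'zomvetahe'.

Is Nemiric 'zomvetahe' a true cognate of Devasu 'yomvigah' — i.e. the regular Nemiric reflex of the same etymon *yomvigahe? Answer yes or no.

no

Derive the expected Nemiric reflex of *yomvigahe:
Nemiric: start from *yomvigahe.
  rule 1: no change — yomvigahe
  rule 2 (pre-nasal raising): yomvigahe → yumvigahe
  rule 3 (vowel merger): yumvigahe → yomvigahe
  rule 4 (vowel merger): yomvigahe → yomvegahe
  rule 5 (unconditioned shift): yomvegahe → zomvegahe
  ⇒ Nemiric zomvegahe
The regular Nemiric reflex would be 'zomvegahe', but the attested form is 'zomvetahe'. The correspondence is irregular, so they are not cognates (the Nemiric form has a different source).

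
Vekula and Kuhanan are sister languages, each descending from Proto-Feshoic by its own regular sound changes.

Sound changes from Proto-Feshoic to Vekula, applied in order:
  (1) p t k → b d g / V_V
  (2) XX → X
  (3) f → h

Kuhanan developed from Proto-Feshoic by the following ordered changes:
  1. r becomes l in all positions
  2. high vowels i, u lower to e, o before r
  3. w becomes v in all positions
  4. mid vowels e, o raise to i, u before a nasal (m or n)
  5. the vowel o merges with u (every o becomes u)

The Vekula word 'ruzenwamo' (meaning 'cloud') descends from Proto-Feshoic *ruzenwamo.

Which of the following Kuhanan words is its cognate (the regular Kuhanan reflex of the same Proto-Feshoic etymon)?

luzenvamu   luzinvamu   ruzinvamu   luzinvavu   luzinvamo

luzinvamu

Kuhanan: *ruzenwamo > luzenwamo > luzenvamo > luzinvamo > luzinvamu  (by unconditioned shift, unconditioned shift, pre-nasal raising, vowel merger)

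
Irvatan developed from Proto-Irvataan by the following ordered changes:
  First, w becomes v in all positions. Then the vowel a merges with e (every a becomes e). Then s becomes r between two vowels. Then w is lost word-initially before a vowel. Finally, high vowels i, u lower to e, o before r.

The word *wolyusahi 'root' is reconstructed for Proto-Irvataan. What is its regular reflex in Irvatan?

Irvatan: *wolyusahi > volyusahi > volyusehi > volyurehi > volyorehi  (by unconditioned shift, vowel merger, rhotacism, pre-rhotic lowering)

volyorehi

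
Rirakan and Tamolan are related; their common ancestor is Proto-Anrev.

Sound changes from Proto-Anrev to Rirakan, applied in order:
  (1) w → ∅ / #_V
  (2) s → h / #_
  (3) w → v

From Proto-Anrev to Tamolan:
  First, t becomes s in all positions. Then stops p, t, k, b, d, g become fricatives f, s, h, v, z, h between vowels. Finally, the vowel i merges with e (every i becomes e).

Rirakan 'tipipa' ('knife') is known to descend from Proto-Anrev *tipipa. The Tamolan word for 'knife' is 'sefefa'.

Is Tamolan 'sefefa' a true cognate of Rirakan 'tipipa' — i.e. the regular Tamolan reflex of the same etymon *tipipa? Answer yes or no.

Derive the expected Tamolan reflex of *tipipa:
Tamolan: *tipipa > sipipa > sififa > sefefa  (by unconditioned shift, intervocalic lenition, vowel merger)
Tamolan 'sefefa' matches the regular reflex exactly, so the pair is cognate.

yes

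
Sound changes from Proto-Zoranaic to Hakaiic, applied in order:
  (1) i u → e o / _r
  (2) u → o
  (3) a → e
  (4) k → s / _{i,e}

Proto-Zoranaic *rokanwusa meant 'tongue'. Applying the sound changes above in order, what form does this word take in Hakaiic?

Hakaiic: *rokanwusa > rokanwosa > rokenwose > rosenwose  (by vowel merger, vowel merger, palatalisation)

rosenwose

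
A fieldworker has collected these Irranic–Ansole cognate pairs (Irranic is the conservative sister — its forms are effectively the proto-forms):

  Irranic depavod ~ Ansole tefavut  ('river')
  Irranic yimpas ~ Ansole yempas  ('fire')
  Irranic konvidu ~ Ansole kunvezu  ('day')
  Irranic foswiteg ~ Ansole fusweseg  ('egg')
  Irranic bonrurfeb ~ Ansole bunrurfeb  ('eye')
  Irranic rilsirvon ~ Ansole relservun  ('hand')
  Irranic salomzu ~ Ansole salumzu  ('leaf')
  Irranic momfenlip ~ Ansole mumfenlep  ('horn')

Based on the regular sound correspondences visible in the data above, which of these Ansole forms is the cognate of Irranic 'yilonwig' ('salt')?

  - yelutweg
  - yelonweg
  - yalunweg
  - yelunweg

yelunweg

konvidu ~ kunvezu, foswiteg ~ fusweseg — Irranic i corresponds to Ansole e after a consonant, before a consonant other than r, m, n, p, b, f, v.
konvidu ~ kunvezu, bonrurfeb ~ bunrurfeb — Irranic o corresponds to Ansole u after a consonant, before a nasal.
Applying these to Irranic 'yilonwig':
  yilonwig → yelonwig   (i→e after a consonant, before a consonant other than r, m, n, p, b, f, v)
  yelonwig → yelunwig   (o→u after a consonant, before a nasal)
  yelunwig → yelunweg   (i→e after a consonant, before a consonant other than r, m, n, p, b, f, v)
So the Ansole cognate is 'yelunweg'.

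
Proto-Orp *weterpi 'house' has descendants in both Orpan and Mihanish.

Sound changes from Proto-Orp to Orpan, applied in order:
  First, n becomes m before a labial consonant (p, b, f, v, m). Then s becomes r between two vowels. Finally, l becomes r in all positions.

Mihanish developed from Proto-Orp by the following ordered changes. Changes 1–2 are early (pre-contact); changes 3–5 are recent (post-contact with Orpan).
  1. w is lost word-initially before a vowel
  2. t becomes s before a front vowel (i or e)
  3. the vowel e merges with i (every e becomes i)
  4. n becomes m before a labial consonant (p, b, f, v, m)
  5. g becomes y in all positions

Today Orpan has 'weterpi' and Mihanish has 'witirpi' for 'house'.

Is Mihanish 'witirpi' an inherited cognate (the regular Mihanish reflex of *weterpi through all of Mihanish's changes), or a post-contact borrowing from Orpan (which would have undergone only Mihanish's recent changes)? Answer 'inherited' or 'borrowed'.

If inherited, *weterpi would pass through all of Mihanish's changes:
Mihanish: start from *weterpi.
  rule 1 (glide loss): weterpi → eterpi
  rule 2 (palatalisation): eterpi → eserpi
  rule 3 (vowel merger): eserpi → isirpi
  rule 4: no change — isirpi
  rule 5: no change — isirpi
  ⇒ Mihanish isirpi
If borrowed from Orpan 'weterpi' after the early changes, it would undergo only the recent ones:
  rule 3 (vowel merger): weterpi → witirpi
  rule 4 (nasal place assimilation): no change (witirpi)
  rule 5 (unconditioned shift): no change (witirpi)
  ⇒ as a loan: witirpi
Mihanish 'witirpi' matches the loan outcome 'witirpi', not the inherited 'isirpi' — it skipped the early Mihanish changes, so it was borrowed from Orpan.

borrowed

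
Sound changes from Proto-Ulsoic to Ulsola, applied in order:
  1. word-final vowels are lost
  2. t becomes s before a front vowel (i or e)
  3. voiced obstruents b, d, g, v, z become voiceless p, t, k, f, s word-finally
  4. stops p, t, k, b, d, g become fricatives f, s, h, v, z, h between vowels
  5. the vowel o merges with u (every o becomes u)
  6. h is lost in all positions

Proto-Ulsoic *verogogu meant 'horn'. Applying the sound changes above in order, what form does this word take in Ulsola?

Ulsola: *verogogu
  verogogu → verogog   [apocope]
  verogog (rule 2 does not apply)
  verogog → verogok   [final devoicing]
  verogok → verohok   [intervocalic lenition]
  verohok → veruhuk   [vowel merger]
  veruhuk → veruuk   [h-loss]
  giving Ulsola veruuk.

veruuk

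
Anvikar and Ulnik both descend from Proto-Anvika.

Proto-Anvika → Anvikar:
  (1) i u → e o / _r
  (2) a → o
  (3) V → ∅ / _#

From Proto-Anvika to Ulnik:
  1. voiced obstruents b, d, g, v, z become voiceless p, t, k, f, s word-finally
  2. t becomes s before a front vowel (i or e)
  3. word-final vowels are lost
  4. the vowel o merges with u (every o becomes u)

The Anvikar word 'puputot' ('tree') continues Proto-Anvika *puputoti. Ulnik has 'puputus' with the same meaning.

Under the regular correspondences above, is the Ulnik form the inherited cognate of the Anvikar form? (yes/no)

Derive the expected Ulnik reflex of *puputoti:
Ulnik: *puputoti
  puputoti (rule 1 does not apply)
  puputoti → puputosi   [palatalisation]
  puputosi → puputos   [apocope]
  puputos → puputus   [vowel merger]
  giving Ulnik puputus.
Ulnik 'puputus' matches the regular reflex exactly, so the pair is cognate.

yes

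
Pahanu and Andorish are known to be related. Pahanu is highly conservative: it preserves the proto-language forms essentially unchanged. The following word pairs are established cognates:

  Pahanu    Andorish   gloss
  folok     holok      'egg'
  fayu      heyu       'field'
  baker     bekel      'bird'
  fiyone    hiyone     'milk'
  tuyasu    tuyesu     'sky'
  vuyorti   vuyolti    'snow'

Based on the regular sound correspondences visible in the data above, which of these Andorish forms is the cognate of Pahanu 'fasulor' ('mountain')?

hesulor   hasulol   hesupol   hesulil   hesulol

fayu ~ heyu — Pahanu f corresponds to Andorish h word-initially before a back vowel.
fayu ~ heyu, baker ~ bekel — Pahanu a corresponds to Andorish e after a consonant, before a consonant other than r, m, n, p, b, f, v.
baker ~ bekel — Pahanu r corresponds to Andorish l word-finally.
Applying these to Pahanu 'fasulor':
  fasulor → hasulor   (f→h word-initially before a back vowel)
  hasulor → hesulor   (a→e after a consonant, before a consonant other than r, m, n, p, b, f, v)
  hesulor → hesulol   (r→l word-finally)
So the Andorish cognate is 'hesulol'.

hesulol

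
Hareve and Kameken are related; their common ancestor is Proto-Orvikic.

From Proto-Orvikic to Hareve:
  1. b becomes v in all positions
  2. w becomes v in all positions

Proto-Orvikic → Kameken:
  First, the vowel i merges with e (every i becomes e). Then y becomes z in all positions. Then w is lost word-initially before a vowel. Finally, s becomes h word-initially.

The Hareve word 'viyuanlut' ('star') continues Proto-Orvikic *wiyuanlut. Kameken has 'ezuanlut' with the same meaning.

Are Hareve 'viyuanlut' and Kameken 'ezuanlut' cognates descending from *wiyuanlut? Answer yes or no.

Derive the expected Kameken reflex of *wiyuanlut:
Kameken: start from *wiyuanlut.
  rule 1 (vowel merger): wiyuanlut → weyuanlut
  rule 2 (unconditioned shift): weyuanlut → wezuanlut
  rule 3 (glide loss): wezuanlut → ezuanlut
  rule 4: no change — ezuanlut
  ⇒ Kameken ezuanlut
Kameken 'ezuanlut' matches the regular reflex exactly, so the pair is cognate.

yes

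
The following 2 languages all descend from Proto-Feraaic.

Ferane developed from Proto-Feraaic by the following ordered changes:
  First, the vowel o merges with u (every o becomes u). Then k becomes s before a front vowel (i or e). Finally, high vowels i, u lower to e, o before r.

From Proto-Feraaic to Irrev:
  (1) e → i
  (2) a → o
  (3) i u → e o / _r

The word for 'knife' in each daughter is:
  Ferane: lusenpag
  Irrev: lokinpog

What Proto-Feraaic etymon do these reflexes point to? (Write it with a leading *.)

*lokenpag

Position 7: Ferane has a, Irrev has o. Ferane preserves a here (none of its changes turn any other segment into a), so the proto-segment is *a.
Position 3: Ferane has s, Irrev has k. Irrev preserves k here (none of its changes turn any other segment into k), so the proto-segment is *k.
Position 4: Ferane has e, Irrev has i. Taking the neighbouring segments as reconstructed: Ferane e can only go back to *e; Irrev i could go back to *e or *i — the one source consistent with every daughter is *e.
This points to *lokenpag. Verify forward in each daughter:
Ferane: *lokenpag > lukenpag > lusenpag  (by vowel merger, palatalisation)
Irrev: *lokenpag > lokinpag > lokinpog  (by vowel merger, vowel merger)
Only *lokenpag yields all of Ferane lusenpag, Irrev lokinpog.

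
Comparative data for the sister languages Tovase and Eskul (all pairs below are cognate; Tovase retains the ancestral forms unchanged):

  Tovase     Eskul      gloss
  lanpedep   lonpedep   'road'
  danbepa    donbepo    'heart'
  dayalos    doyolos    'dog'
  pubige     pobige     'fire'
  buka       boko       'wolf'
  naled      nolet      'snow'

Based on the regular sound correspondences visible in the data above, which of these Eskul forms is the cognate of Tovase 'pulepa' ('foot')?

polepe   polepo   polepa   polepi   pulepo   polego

polepo

buka ~ boko — Tovase u corresponds to Eskul o after a consonant, before a consonant other than r, m, n, p, b, f, v.
danbepa ~ donbepo, buka ~ boko — Tovase a corresponds to Eskul o word-finally.
Applying these to Tovase 'pulepa':
  pulepa → polepa   (u→o after a consonant, before a consonant other than r, m, n, p, b, f, v)
  polepa → polepo   (a→o word-finally)
So the Eskul cognate is 'polepo'.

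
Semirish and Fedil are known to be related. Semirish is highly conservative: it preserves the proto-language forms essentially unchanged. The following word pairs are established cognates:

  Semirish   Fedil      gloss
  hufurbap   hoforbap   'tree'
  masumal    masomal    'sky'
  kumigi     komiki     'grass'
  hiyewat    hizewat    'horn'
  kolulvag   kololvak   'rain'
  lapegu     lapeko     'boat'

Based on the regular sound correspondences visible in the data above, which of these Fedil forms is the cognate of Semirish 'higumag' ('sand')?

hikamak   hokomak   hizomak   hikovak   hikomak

hikomak

lapegu ~ lapeko — Semirish g corresponds to Fedil k between vowels (before a back vowel).
masumal ~ masomal, kumigi ~ komiki — Semirish u corresponds to Fedil o after a consonant, before a nasal.
kolulvag ~ kololvak — Semirish g corresponds to Fedil k word-finally.
Applying these to Semirish 'higumag':
  higumag → hikumag   (g→k between vowels (before a back vowel))
  hikumag → hikomag   (u→o after a consonant, before a nasal)
  hikomag → hikomak   (g→k word-finally)
So the Fedil cognate is 'hikomak'.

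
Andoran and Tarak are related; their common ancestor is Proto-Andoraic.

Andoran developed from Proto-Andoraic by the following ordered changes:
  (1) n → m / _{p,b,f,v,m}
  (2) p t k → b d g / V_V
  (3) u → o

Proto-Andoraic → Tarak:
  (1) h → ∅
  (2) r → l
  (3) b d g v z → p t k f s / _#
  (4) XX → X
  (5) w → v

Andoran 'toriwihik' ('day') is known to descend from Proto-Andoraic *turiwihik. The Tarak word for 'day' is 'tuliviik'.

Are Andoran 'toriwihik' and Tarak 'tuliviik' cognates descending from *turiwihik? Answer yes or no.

Derive the expected Tarak reflex of *turiwihik:
Tarak: start from *turiwihik.
  rule 1 (h-loss): turiwihik → turiwiik
  rule 2 (unconditioned shift): turiwiik → tuliwiik
  rule 3: no change — tuliwiik
  rule 4 (degemination): tuliwiik → tuliwik
  rule 5 (unconditioned shift): tuliwik → tulivik
  ⇒ Tarak tulivik
The regular Tarak reflex would be 'tulivik', but the attested form is 'tuliviik'. The correspondence is irregular, so they are not cognates (the Tarak form has a different source).

no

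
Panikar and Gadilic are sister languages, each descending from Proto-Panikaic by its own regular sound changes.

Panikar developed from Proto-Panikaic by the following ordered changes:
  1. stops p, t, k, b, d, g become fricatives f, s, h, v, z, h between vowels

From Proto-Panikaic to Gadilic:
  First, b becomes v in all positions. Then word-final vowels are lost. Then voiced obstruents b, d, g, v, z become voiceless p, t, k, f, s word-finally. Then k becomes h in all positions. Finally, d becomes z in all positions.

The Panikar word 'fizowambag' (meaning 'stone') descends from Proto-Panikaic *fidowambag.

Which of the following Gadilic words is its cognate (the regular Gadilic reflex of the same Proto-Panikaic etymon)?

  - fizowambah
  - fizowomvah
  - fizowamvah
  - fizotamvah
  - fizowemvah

Gadilic: start from *fidowambag.
  rule 1 (unconditioned shift): fidowambag → fidowamvag
  rule 2: no change — fidowamvag
  rule 3 (final devoicing): fidowamvag → fidowamvak
  rule 4 (unconditioned shift): fidowamvak → fidowamvah
  rule 5 (unconditioned shift): fidowamvah → fizowamvah
  ⇒ Gadilic fizowamvah
Only 'fizowamvah' matches the regular Gadilic development of *fidowambag.

fizowamvah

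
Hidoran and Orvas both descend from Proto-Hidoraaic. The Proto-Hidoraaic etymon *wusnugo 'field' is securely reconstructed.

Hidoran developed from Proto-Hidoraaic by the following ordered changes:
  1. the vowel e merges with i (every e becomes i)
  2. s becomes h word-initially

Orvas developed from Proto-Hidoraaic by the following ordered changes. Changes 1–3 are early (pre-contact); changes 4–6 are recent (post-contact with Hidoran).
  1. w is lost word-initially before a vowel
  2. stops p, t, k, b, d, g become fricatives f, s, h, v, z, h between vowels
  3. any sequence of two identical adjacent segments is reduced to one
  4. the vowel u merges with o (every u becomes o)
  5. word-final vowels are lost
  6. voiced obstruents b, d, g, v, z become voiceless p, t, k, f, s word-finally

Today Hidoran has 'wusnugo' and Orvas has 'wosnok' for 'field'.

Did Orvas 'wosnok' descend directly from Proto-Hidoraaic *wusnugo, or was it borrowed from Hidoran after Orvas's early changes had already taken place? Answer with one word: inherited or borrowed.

borrowed

If inherited, *wusnugo would pass through all of Orvas's changes:
Orvas: *wusnugo
  wusnugo → usnugo   [glide loss]
  usnugo → usnuho   [intervocalic lenition]
  usnuho (rule 3 does not apply)
  usnuho → osnoho   [vowel merger]
  osnoho → osnoh   [apocope]
  osnoh (rule 6 does not apply)
  giving Orvas osnoh.
If borrowed from Hidoran 'wusnugo' after the early changes, it would undergo only the recent ones:
  rule 4 (vowel merger): wusnugo → wosnogo
  rule 5 (apocope): wosnogo → wosnog
  rule 6 (final devoicing): wosnog → wosnok
  ⇒ as a loan: wosnok
Orvas 'wosnok' matches the loan outcome 'wosnok', not the inherited 'osnoh' — it skipped the early Orvas changes, so it was borrowed from Hidoran.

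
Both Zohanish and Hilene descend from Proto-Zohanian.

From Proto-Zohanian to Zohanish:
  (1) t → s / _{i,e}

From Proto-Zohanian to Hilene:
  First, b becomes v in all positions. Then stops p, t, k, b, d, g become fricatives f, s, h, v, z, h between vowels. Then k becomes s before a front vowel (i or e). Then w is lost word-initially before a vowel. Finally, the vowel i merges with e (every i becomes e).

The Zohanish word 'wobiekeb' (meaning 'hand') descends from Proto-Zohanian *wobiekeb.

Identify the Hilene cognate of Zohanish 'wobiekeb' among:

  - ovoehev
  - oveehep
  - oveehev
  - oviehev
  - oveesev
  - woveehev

Hilene: start from *wobiekeb.
  rule 1 (unconditioned shift): wobiekeb → woviekev
  rule 2 (intervocalic lenition): woviekev → woviehev
  rule 3: no change — woviehev
  rule 4 (glide loss): woviehev → oviehev
  rule 5 (vowel merger): oviehev → oveehev
  ⇒ Hilene oveehev
Only 'oveehev' matches the regular Hilene development of *wobiekeb.

oveehev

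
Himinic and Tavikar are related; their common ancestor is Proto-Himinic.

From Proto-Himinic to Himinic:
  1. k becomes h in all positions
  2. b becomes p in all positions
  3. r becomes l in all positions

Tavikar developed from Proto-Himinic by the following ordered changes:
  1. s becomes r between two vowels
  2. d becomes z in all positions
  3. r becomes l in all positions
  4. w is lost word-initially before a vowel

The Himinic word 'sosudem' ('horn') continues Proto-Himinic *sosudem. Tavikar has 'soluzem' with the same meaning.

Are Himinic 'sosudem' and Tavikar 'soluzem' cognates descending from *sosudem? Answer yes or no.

Derive the expected Tavikar reflex of *sosudem:
Tavikar: *sosudem > sorudem > soruzem > soluzem  (by rhotacism, unconditioned shift, unconditioned shift)
Tavikar 'soluzem' matches the regular reflex exactly, so the pair is cognate.

yes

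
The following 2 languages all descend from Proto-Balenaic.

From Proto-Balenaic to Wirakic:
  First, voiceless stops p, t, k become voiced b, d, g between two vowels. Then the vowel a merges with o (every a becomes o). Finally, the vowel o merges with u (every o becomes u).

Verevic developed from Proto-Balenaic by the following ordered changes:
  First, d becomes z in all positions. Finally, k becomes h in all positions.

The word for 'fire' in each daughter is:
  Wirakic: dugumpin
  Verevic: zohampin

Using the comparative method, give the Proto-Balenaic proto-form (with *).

Position 2: Wirakic has u, Verevic has o. Verevic preserves o here (none of its changes turn any other segment into o), so the proto-segment is *o.
Position 4: Wirakic has u, Verevic has a. Verevic preserves a here (none of its changes turn any other segment into a), so the proto-segment is *a.
Continuing position by position gives *dokampin; check it forward:
Wirakic: start from *dokampin.
  rule 1 (intervocalic voicing): dokampin → dogampin
  rule 2 (vowel merger): dogampin → dogompin
  rule 3 (vowel merger): dogompin → dugumpin
  ⇒ Wirakic dugumpin
Verevic: *dokampin
  dokampin → zokampin   [unconditioned shift]
  zokampin → zohampin   [unconditioned shift]
  giving Verevic zohampin.
No other proto-form is consistent with every reflex, so the reconstruction is *dokampin.

*dokampin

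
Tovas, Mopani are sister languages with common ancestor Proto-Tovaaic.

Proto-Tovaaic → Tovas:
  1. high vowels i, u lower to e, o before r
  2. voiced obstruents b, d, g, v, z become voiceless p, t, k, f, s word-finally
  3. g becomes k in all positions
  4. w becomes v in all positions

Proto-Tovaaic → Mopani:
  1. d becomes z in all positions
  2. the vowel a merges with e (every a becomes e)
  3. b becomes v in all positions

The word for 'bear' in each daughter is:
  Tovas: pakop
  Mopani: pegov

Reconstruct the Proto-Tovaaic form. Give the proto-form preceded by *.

*pagob

Position 3: Tovas has k, Mopani has g. Mopani preserves g here (none of its changes turn any other segment into g), so the proto-segment is *g.
Position 2: Tovas has a, Mopani has e. Tovas preserves a here (none of its changes turn any other segment into a), so the proto-segment is *a.
Position 5: Tovas has p, Mopani has v. Taking the neighbouring segments as reconstructed: Tovas p could go back to *p or *b; Mopani v could go back to *b or *v — the one source consistent with every daughter is *b.
The remaining positions agree across the daughters. Check the candidate against every language:
Tovas: *pagob > pagop > pakop  (by final devoicing, unconditioned shift)
Mopani: start from *pagob.
  rule 1: no change — pagob
  rule 2 (vowel merger): pagob → pegob
  rule 3 (unconditioned shift): pegob → pegov
  ⇒ Mopani pegov
No other proto-form is consistent with every reflex, so the reconstruction is *pagob.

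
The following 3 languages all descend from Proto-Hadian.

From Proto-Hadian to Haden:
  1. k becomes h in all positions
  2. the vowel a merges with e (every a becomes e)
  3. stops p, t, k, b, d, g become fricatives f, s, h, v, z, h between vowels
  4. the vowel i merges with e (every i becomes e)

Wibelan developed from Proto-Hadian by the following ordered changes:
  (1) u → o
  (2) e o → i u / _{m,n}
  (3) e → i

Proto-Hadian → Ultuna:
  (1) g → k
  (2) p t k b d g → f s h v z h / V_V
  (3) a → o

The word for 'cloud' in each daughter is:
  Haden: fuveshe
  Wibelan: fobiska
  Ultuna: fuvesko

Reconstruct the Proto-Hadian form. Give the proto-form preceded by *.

*fubeska

Position 4: Haden has e, Wibelan has i, Ultuna has e. Ultuna preserves e here (none of its changes turn any other segment into e), so the proto-segment is *e.
Position 6: Haden has h, Wibelan has k, Ultuna has k. Wibelan preserves k here (none of its changes turn any other segment into k), so the proto-segment is *k.
Position 3: Haden has v, Wibelan has b, Ultuna has v. Wibelan preserves b here (none of its changes turn any other segment into b), so the proto-segment is *b.
Continuing position by position gives *fubeska; check it forward:
Haden: *fubeska
  fubeska → fubesha   [unconditioned shift]
  fubesha → fubeshe   [vowel merger]
  fubeshe → fuveshe   [intervocalic lenition]
  fuveshe (rule 4 does not apply)
  giving Haden fuveshe.
Wibelan: *fubeska > fobeska > fobiska  (by vowel merger, vowel merger)
Ultuna: *fubeska
  fubeska (rule 1 does not apply)
  fubeska → fuveska   [intervocalic lenition]
  fuveska → fuvesko   [vowel merger]
  giving Ultuna fuvesko.
*fubeska is the unique common source.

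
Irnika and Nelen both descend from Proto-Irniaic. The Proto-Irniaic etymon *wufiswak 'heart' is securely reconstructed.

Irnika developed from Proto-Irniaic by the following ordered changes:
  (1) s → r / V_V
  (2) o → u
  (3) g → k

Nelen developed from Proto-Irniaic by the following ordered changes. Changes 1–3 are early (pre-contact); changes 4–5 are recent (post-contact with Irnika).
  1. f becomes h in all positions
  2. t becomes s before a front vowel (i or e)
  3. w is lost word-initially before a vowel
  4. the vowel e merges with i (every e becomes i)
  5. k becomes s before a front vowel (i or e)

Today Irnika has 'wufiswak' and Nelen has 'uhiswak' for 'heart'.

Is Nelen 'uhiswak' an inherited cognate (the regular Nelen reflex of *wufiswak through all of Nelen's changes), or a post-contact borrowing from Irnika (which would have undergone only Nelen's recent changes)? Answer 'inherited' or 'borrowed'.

inherited

If inherited, *wufiswak would pass through all of Nelen's changes:
Nelen: *wufiswak > wuhiswak > uhiswak  (by unconditioned shift, glide loss)
If borrowed from Irnika 'wufiswak' after the early changes, it would undergo only the recent ones:
  rule 4 (vowel merger): no change (wufiswak)
  rule 5 (palatalisation): no change (wufiswak)
  ⇒ as a loan: wufiswak
Nelen 'uhiswak' matches the inherited outcome exactly, so it is an inherited cognate, not a loan.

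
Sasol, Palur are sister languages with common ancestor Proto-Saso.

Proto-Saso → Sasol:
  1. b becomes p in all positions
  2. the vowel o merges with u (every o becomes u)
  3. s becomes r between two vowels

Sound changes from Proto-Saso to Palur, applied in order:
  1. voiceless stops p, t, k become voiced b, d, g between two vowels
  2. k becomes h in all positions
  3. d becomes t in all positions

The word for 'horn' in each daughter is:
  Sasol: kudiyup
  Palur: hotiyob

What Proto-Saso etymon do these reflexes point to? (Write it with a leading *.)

Position 1: Sasol has k, Palur has h. Sasol preserves k here (none of its changes turn any other segment into k), so the proto-segment is *k.
Position 3: Sasol has d, Palur has t. Sasol preserves d here (none of its changes turn any other segment into d), so the proto-segment is *d.
Verify the candidate proto-form against each daughter:
Sasol: *kodiyob
  kodiyob → kodiyop   [unconditioned shift]
  kodiyop → kudiyup   [vowel merger]
  kudiyup (rule 3 does not apply)
  giving Sasol kudiyup.
Palur: start from *kodiyob.
  rule 1: no change — kodiyob
  rule 2 (unconditioned shift): kodiyob → hodiyob
  rule 3 (unconditioned shift): hodiyob → hotiyob
  ⇒ Palur hotiyob
*kodiyob is the unique common source.

*kodiyob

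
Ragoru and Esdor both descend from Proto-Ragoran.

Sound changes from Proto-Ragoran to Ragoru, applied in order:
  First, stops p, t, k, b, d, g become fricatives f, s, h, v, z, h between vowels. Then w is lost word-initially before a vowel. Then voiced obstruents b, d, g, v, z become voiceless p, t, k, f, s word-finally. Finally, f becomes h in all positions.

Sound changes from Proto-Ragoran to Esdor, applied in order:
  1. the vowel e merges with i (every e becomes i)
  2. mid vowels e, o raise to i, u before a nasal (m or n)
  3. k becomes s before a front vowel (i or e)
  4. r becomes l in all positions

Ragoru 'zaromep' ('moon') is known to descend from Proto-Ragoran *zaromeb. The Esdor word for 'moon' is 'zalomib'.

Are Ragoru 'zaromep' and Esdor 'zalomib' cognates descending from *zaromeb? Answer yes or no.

no

Derive the expected Esdor reflex of *zaromeb:
Esdor: *zaromeb > zaromib > zarumib > zalumib  (by vowel merger, pre-nasal raising, unconditioned shift)
The regular Esdor reflex would be 'zalumib', but the attested form is 'zalomib'. The correspondence is irregular, so they are not cognates (the Esdor form has a different source).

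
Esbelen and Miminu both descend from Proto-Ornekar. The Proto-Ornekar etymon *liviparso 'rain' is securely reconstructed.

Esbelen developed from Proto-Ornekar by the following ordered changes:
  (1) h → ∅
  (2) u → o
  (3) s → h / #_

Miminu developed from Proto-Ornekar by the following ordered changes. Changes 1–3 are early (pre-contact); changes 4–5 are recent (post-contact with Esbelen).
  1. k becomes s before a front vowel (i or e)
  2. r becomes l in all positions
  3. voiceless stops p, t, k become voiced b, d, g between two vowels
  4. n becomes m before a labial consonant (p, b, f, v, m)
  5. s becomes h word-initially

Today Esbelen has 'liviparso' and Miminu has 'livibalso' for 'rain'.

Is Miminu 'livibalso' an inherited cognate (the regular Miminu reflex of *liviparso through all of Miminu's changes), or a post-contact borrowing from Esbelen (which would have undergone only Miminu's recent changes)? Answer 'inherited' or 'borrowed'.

If inherited, *liviparso would pass through all of Miminu's changes:
Miminu: *liviparso
  liviparso (rule 1 does not apply)
  liviparso → livipalso   [unconditioned shift]
  livipalso → livibalso   [intervocalic voicing]
  livibalso (rule 4 does not apply)
  livibalso (rule 5 does not apply)
  giving Miminu livibalso.
If borrowed from Esbelen 'liviparso' after the early changes, it would undergo only the recent ones:
  rule 4 (nasal place assimilation): no change (liviparso)
  rule 5 (debuccalisation): no change (liviparso)
  ⇒ as a loan: liviparso
Miminu 'livibalso' matches the inherited outcome exactly, so it is an inherited cognate, not a loan.

inherited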